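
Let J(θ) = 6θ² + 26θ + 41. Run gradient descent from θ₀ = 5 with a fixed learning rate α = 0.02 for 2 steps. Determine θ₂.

1.9728

J′(θ) = 12θ + 26
Step 1: J′(5) = 86; θ₁ = 5 − 0.02·86 = 3.28
Step 2: J′(3.28) = 65.36; θ₂ = 3.28 − 0.02·65.36 = 1.9728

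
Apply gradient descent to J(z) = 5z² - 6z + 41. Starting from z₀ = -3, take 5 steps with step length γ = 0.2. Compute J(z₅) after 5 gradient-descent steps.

J′(z) = 10z - 6
Step 1: J′(-3) = -36; z₁ = -3 − 0.2·(-36) = 4.2
Step 2: J′(4.2) = 36; z₂ = 4.2 − 0.2·36 = -3
Step 3: J′(-3) = -36; z₃ = -3 − 0.2·(-36) = 4.2
Step 4: J′(4.2) = 36; z₄ = 4.2 − 0.2·36 = -3
Step 5: J′(-3) = -36; z₅ = -3 − 0.2·(-36) = 4.2
J(4.2) = 104

104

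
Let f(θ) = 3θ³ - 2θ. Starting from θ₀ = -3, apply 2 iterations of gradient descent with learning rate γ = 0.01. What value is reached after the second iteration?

f′(θ) = 9θ² - 2
θ₁ = -3 − 0.01·79 = -3.79
θ₂ = -3.79 − 0.01·127.2769 = -5.062769

-5.062769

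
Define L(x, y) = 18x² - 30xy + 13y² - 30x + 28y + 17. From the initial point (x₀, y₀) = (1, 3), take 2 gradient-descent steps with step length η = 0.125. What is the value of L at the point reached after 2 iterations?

∇L = (36x - 30y - 30, -30x + 26y + 28)
(x₁, y₁) = (1, 3) − 0.125·(-84, 76) = (11.5, -6.5)
(x₂, y₂) = (11.5, -6.5) − 0.125·(579, -486) = (-60.875, 54.25)
L(-60.875, 54.25) = 207399.90625

207399.90625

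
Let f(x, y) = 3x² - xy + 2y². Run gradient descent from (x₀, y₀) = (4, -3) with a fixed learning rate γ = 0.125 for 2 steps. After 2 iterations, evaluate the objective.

∇f = (6x - y, -x + 4y)
Step 1: at (4, -3), ∇f = (27, -16) → (4, -3) − 0.125·(27, -16) = (0.625, -1)
Step 2: at (0.625, -1), ∇f = (4.75, -4.625) → (0.625, -1) − 0.125·(4.75, -4.625) = (0.03125, -0.421875)
f(0.03125, -0.421875) = 0.3720703125

0.3720703125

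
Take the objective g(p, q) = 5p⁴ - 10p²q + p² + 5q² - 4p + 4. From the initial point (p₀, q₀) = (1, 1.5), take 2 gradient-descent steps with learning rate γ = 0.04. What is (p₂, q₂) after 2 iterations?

(0.4673664, 1.65616)

∇g = (20p³ - 20pq + 2p - 4, -10p² + 10q)
Step 1: at (1, 1.5), ∇g = (-12, 5) → (1, 1.5) − 0.04·(-12, 5) = (1.48, 1.3)
Step 2: at (1.48, 1.3), ∇g = (25.31584, -8.904) → (1.48, 1.3) − 0.04·(25.31584, -8.904) = (0.4673664, 1.65616)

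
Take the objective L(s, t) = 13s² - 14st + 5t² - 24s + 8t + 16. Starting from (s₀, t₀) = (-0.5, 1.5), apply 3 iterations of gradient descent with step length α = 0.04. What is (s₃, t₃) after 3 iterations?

(1.410144, 0.798432)

∇L = (26s - 14t - 24, -14s + 10t + 8)
(s₁, t₁) = (-0.5, 1.5) − 0.04·(-58, 30) = (1.82, 0.3)
(s₂, t₂) = (1.82, 0.3) − 0.04·(19.12, -14.48) = (1.0552, 0.8792)
(s₃, t₃) = (1.0552, 0.8792) − 0.04·(-8.8736, 2.0192) = (1.410144, 0.798432)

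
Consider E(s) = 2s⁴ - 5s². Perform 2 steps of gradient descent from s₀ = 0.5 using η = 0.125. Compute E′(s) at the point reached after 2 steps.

E′(s) = 8s³ - 10s
Step 1: E′(0.5) = -4; s₁ = 0.5 − 0.125·(-4) = 1
Step 2: E′(1) = -2; s₂ = 1 − 0.125·(-2) = 1.25
E′(s) at (1.25) = 3.125

3.125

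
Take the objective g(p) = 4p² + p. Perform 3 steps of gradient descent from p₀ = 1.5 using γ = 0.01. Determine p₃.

g′(p) = 8p + 1
p₁ = 1.5 − 0.01·13 = 1.37
p₂ = 1.37 − 0.01·11.96 = 1.2504
p₃ = 1.2504 − 0.01·11.0032 = 1.140368

1.140368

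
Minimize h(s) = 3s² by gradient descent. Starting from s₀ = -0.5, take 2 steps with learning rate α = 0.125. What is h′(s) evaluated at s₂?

h′(s) = 6s
s₁ = -0.5 − 0.125·(-3) = -0.125
s₂ = -0.125 − 0.125·(-0.75) = -0.03125
h′(s) at (-0.03125) = -0.1875

-0.1875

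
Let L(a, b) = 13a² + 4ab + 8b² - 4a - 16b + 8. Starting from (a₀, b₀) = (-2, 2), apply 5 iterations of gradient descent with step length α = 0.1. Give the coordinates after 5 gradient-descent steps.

∇L = (26a + 4b - 4, 4a + 16b - 16)
(a₁, b₁) = (-2, 2) − 0.1·(-48, 8) = (2.8, 1.2)
(a₂, b₂) = (2.8, 1.2) − 0.1·(73.6, 14.4) = (-4.56, -0.24)
(a₃, b₃) = (-4.56, -0.24) − 0.1·(-123.52, -38.08) = (7.792, 3.568)
(a₄, b₄) = (7.792, 3.568) − 0.1·(212.864, 72.256) = (-13.4944, -3.6576)
(a₅, b₅) = (-13.4944, -3.6576) − 0.1·(-369.4848, -128.4992) = (23.45408, 9.19232)

(23.45408, 9.19232)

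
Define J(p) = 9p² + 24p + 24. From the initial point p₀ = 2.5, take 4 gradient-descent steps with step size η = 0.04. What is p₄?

J′(p) = 18p + 24
p₁ = 2.5 − 0.04·69 = -0.26
p₂ = -0.26 − 0.04·19.32 = -1.0328
p₃ = -1.0328 − 0.04·5.4096 = -1.249184
p₄ = -1.249184 − 0.04·1.514688 = -1.30977152

-1.30977152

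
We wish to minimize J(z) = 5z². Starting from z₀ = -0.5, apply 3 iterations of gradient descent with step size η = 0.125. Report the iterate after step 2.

J′(z) = 10z
z₁ = -0.5 − 0.125·(-5) = 0.125
z₂ = 0.125 − 0.125·1.25 = -0.03125

-0.03125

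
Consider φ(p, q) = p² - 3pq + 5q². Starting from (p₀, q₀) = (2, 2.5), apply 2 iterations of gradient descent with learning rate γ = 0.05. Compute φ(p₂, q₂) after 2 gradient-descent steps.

3.6246453125

∇φ = (2p - 3q, -3p + 10q)
Step 1: at (2, 2.5), ∇φ = (-3.5, 19) → (2, 2.5) − 0.05·(-3.5, 19) = (2.175, 1.55)
Step 2: at (2.175, 1.55), ∇φ = (-0.3, 8.975) → (2.175, 1.55) − 0.05·(-0.3, 8.975) = (2.19, 1.10125)
φ(2.19, 1.10125) = 3.6246453125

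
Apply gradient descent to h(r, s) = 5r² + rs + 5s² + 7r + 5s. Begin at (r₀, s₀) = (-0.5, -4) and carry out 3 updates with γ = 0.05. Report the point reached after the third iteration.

∇h = (10r + s + 7, r + 10s + 5)
(r₁, s₁) = (-0.5, -4) − 0.05·(-2, -35.5) = (-0.4, -2.225)
(r₂, s₂) = (-0.4, -2.225) − 0.05·(0.775, -17.65) = (-0.43875, -1.3425)
(r₃, s₃) = (-0.43875, -1.3425) − 0.05·(1.27, -8.86375) = (-0.50225, -0.8993125)

(-0.50225, -0.8993125)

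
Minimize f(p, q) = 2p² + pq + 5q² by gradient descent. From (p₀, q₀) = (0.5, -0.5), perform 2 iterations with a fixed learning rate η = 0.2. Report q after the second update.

∇f = (4p + q, p + 10q)
(p₁, q₁) = (0.5, -0.5) − 0.2·(1.5, -4.5) = (0.2, 0.4)
(p₂, q₂) = (0.2, 0.4) − 0.2·(1.2, 4.2) = (-0.04, -0.44)
q = -0.44

-0.44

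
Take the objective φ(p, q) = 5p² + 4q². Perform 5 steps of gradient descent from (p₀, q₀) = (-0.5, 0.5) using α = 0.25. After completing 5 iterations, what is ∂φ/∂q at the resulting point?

-4

∇φ = (10p, 8q)
Step 1: at (-0.5, 0.5), ∇φ = (-5, 4) → (-0.5, 0.5) − 0.25·(-5, 4) = (0.75, -0.5)
Step 2: at (0.75, -0.5), ∇φ = (7.5, -4) → (0.75, -0.5) − 0.25·(7.5, -4) = (-1.125, 0.5)
Step 3: at (-1.125, 0.5), ∇φ = (-11.25, 4) → (-1.125, 0.5) − 0.25·(-11.25, 4) = (1.6875, -0.5)
Step 4: at (1.6875, -0.5), ∇φ = (16.875, -4) → (1.6875, -0.5) − 0.25·(16.875, -4) = (-2.53125, 0.5)
Step 5: at (-2.53125, 0.5), ∇φ = (-25.3125, 4) → (-2.53125, 0.5) − 0.25·(-25.3125, 4) = (3.796875, -0.5)
∂φ/∂q at (3.796875, -0.5) = -4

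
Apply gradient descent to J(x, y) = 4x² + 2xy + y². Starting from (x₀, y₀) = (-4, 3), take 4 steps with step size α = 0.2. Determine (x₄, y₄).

∇J = (8x + 2y, 2x + 2y)
(x₁, y₁) = (-4, 3) − 0.2·(-26, -2) = (1.2, 3.4)
(x₂, y₂) = (1.2, 3.4) − 0.2·(16.4, 9.2) = (-2.08, 1.56)
(x₃, y₃) = (-2.08, 1.56) − 0.2·(-13.52, -1.04) = (0.624, 1.768)
(x₄, y₄) = (0.624, 1.768) − 0.2·(8.528, 4.784) = (-1.0816, 0.8112)

(-1.0816, 0.8112)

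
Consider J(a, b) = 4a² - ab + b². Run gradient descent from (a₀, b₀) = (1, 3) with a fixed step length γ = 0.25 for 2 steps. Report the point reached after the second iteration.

∇J = (8a - b, -a + 2b)
(a₁, b₁) = (1, 3) − 0.25·(5, 5) = (-0.25, 1.75)
(a₂, b₂) = (-0.25, 1.75) − 0.25·(-3.75, 3.75) = (0.6875, 0.8125)

(0.6875, 0.8125)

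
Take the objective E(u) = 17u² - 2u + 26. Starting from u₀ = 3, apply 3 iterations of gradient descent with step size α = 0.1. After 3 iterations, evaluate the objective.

E′(u) = 34u - 2
u₁ = 3 − 0.1·100 = -7
u₂ = -7 − 0.1·(-240) = 17
u₃ = 17 − 0.1·576 = -40.6
E(-40.6) = 28129.32

28129.32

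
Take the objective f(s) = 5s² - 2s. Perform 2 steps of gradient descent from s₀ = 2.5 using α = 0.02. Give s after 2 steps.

1.672

f′(s) = 10s - 2
s₁ = 2.5 − 0.02·23 = 2.04
s₂ = 2.04 − 0.02·18.4 = 1.672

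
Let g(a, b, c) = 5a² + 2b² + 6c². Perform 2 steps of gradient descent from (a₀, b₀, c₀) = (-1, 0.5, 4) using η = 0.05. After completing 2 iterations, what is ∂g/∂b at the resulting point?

∇g = (10a, 4b, 12c)
Step 1: at (-1, 0.5, 4), ∇g = (-10, 2, 48) → (-1, 0.5, 4) − 0.05·(-10, 2, 48) = (-0.5, 0.4, 1.6)
Step 2: at (-0.5, 0.4, 1.6), ∇g = (-5, 1.6, 19.2) → (-0.5, 0.4, 1.6) − 0.05·(-5, 1.6, 19.2) = (-0.25, 0.32, 0.64)
∂g/∂b at (-0.25, 0.32, 0.64) = 1.28

1.28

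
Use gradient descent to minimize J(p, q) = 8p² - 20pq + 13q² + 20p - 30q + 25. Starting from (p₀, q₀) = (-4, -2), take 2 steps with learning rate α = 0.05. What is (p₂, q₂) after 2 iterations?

(-3.66, -1.73)

∇J = (16p - 20q + 20, -20p + 26q - 30)
(p₁, q₁) = (-4, -2) − 0.05·(-4, -2) = (-3.8, -1.9)
(p₂, q₂) = (-3.8, -1.9) − 0.05·(-2.8, -3.4) = (-3.66, -1.73)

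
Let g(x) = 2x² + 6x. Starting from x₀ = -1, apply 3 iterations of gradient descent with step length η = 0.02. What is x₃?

-1.110656

g′(x) = 4x + 6
Step 1: g′(-1) = 2; x₁ = -1 − 0.02·2 = -1.04
Step 2: g′(-1.04) = 1.84; x₂ = -1.04 − 0.02·1.84 = -1.0768
Step 3: g′(-1.0768) = 1.6928; x₃ = -1.0768 − 0.02·1.6928 = -1.110656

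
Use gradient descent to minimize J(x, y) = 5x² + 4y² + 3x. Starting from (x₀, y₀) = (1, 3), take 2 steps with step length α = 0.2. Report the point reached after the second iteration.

∇J = (10x + 3, 8y)
(x₁, y₁) = (1, 3) − 0.2·(13, 24) = (-1.6, -1.8)
(x₂, y₂) = (-1.6, -1.8) − 0.2·(-13, -14.4) = (1, 1.08)

(1, 1.08)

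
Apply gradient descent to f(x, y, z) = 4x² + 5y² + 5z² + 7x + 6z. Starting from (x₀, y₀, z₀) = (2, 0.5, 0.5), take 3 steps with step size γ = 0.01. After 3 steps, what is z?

∇f = (8x + 7, 10y, 10z + 6)
(x₁, y₁, z₁) = (2, 0.5, 0.5) − 0.01·(23, 5, 11) = (1.77, 0.45, 0.39)
(x₂, y₂, z₂) = (1.77, 0.45, 0.39) − 0.01·(21.16, 4.5, 9.9) = (1.5584, 0.405, 0.291)
(x₃, y₃, z₃) = (1.5584, 0.405, 0.291) − 0.01·(19.4672, 4.05, 8.91) = (1.363728, 0.3645, 0.2019)
z = 0.2019

0.2019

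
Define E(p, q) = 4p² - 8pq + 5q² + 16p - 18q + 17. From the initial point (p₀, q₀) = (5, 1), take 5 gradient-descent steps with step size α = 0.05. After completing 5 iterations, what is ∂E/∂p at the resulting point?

∇E = (8p - 8q + 16, -8p + 10q - 18)
(p₁, q₁) = (5, 1) − 0.05·(48, -48) = (2.6, 3.4)
(p₂, q₂) = (2.6, 3.4) − 0.05·(9.6, -4.8) = (2.12, 3.64)
(p₃, q₃) = (2.12, 3.64) − 0.05·(3.84, 1.44) = (1.928, 3.568)
(p₄, q₄) = (1.928, 3.568) − 0.05·(2.88, 2.256) = (1.784, 3.4552)
(p₅, q₅) = (1.784, 3.4552) − 0.05·(2.6304, 2.28) = (1.65248, 3.3412)
∂E/∂p at (1.65248, 3.3412) = 2.49024

2.49024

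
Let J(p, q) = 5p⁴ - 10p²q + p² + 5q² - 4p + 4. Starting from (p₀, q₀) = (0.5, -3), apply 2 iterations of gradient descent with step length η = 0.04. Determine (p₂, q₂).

(0.7107456, -0.83504)

∇J = (20p³ - 20pq + 2p - 4, -10p² + 10q)
(p₁, q₁) = (0.5, -3) − 0.04·(29.5, -32.5) = (-0.68, -1.7)
(p₂, q₂) = (-0.68, -1.7) − 0.04·(-34.76864, -21.624) = (0.7107456, -0.83504)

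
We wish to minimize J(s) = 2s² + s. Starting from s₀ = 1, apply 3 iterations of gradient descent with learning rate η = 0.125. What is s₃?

-0.09375

J′(s) = 4s + 1
s₁ = 1 − 0.125·5 = 0.375
s₂ = 0.375 − 0.125·2.5 = 0.0625
s₃ = 0.0625 − 0.125·1.25 = -0.09375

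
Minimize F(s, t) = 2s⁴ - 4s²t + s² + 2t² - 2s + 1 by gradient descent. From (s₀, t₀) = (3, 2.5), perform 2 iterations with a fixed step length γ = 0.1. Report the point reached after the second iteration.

∇F = (8s³ - 8st + 2s - 2, -4s² + 4t)
Step 1: at (3, 2.5), ∇F = (160, -26) → (3, 2.5) − 0.1·(160, -26) = (-13, 5.1)
Step 2: at (-13, 5.1), ∇F = (-17073.6, -655.6) → (-13, 5.1) − 0.1·(-17073.6, -655.6) = (1694.36, 70.66)

(1694.36, 70.66)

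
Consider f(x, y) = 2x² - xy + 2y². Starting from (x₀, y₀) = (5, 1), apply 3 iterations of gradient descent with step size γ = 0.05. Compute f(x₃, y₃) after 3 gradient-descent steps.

13.742607234375

∇f = (4x - y, -x + 4y)
Step 1: at (5, 1), ∇f = (19, -1) → (5, 1) − 0.05·(19, -1) = (4.05, 1.05)
Step 2: at (4.05, 1.05), ∇f = (15.15, 0.15) → (4.05, 1.05) − 0.05·(15.15, 0.15) = (3.2925, 1.0425)
Step 3: at (3.2925, 1.0425), ∇f = (12.1275, 0.8775) → (3.2925, 1.0425) − 0.05·(12.1275, 0.8775) = (2.686125, 0.998625)
f(2.686125, 0.998625) = 13.742607234375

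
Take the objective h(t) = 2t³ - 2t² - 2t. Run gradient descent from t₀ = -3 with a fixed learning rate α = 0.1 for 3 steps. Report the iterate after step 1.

h′(t) = 6t² - 4t - 2
t₁ = -3 − 0.1·64 = -9.4

-9.4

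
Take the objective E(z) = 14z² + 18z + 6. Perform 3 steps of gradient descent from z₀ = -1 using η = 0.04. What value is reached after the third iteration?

E′(z) = 28z + 18
Step 1: E′(-1) = -10; z₁ = -1 − 0.04·(-10) = -0.6
Step 2: E′(-0.6) = 1.2; z₂ = -0.6 − 0.04·1.2 = -0.648
Step 3: E′(-0.648) = -0.144; z₃ = -0.648 − 0.04·(-0.144) = -0.64224

-0.64224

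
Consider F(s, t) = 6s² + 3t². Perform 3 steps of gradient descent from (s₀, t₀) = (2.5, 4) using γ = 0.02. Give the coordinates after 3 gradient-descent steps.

(1.09744, 2.725888)

∇F = (12s, 6t)
Step 1: at (2.5, 4), ∇F = (30, 24) → (2.5, 4) − 0.02·(30, 24) = (1.9, 3.52)
Step 2: at (1.9, 3.52), ∇F = (22.8, 21.12) → (1.9, 3.52) − 0.02·(22.8, 21.12) = (1.444, 3.0976)
Step 3: at (1.444, 3.0976), ∇F = (17.328, 18.5856) → (1.444, 3.0976) − 0.02·(17.328, 18.5856) = (1.09744, 2.725888)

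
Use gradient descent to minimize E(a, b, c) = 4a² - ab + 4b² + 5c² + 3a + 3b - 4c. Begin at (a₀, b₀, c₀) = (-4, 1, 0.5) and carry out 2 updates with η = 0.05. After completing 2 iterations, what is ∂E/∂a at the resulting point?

∇E = (8a - b + 3, -a + 8b + 3, 10c - 4)
Step 1: at (-4, 1, 0.5), ∇E = (-30, 15, 1) → (-4, 1, 0.5) − 0.05·(-30, 15, 1) = (-2.5, 0.25, 0.45)
Step 2: at (-2.5, 0.25, 0.45), ∇E = (-17.25, 7.5, 0.5) → (-2.5, 0.25, 0.45) − 0.05·(-17.25, 7.5, 0.5) = (-1.6375, -0.125, 0.425)
∂E/∂a at (-1.6375, -0.125, 0.425) = -9.975

-9.975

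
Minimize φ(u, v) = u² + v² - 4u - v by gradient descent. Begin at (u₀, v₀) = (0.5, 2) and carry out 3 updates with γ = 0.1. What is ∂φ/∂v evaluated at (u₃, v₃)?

∇φ = (2u - 4, 2v - 1)
(u₁, v₁) = (0.5, 2) − 0.1·(-3, 3) = (0.8, 1.7)
(u₂, v₂) = (0.8, 1.7) − 0.1·(-2.4, 2.4) = (1.04, 1.46)
(u₃, v₃) = (1.04, 1.46) − 0.1·(-1.92, 1.92) = (1.232, 1.268)
∂φ/∂v at (1.232, 1.268) = 1.536

1.536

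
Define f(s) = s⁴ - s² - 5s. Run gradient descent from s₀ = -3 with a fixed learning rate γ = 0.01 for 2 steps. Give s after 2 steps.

-1.63103772

f′(s) = 4s³ - 2s - 5
Step 1: f′(-3) = -107; s₁ = -3 − 0.01·(-107) = -1.93
Step 2: f′(-1.93) = -29.896228; s₂ = -1.93 − 0.01·(-29.896228) = -1.63103772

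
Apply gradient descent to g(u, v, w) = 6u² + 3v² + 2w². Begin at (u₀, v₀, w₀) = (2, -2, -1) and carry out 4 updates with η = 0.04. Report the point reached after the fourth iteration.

(0.14623232, -0.66724352, -0.49787136)

∇g = (12u, 6v, 4w)
Step 1: at (2, -2, -1), ∇g = (24, -12, -4) → (2, -2, -1) − 0.04·(24, -12, -4) = (1.04, -1.52, -0.84)
Step 2: at (1.04, -1.52, -0.84), ∇g = (12.48, -9.12, -3.36) → (1.04, -1.52, -0.84) − 0.04·(12.48, -9.12, -3.36) = (0.5408, -1.1552, -0.7056)
Step 3: at (0.5408, -1.1552, -0.7056), ∇g = (6.4896, -6.9312, -2.8224) → (0.5408, -1.1552, -0.7056) − 0.04·(6.4896, -6.9312, -2.8224) = (0.281216, -0.877952, -0.592704)
Step 4: at (0.281216, -0.877952, -0.592704), ∇g = (3.374592, -5.267712, -2.370816) → (0.281216, -0.877952, -0.592704) − 0.04·(3.374592, -5.267712, -2.370816) = (0.14623232, -0.66724352, -0.49787136)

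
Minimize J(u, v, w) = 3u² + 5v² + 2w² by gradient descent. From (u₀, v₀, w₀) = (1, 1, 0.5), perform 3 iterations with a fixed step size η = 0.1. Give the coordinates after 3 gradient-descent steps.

(0.064, 0, 0.108)

∇J = (6u, 10v, 4w)
(u₁, v₁, w₁) = (1, 1, 0.5) − 0.1·(6, 10, 2) = (0.4, 0, 0.3)
(u₂, v₂, w₂) = (0.4, 0, 0.3) − 0.1·(2.4, 0, 1.2) = (0.16, 0, 0.18)
(u₃, v₃, w₃) = (0.16, 0, 0.18) − 0.1·(0.96, 0, 0.72) = (0.064, 0, 0.108)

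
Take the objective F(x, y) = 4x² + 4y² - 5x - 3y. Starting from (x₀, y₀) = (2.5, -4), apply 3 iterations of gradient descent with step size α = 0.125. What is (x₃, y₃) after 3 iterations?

(0.625, 0.375)

∇F = (8x - 5, 8y - 3)
(x₁, y₁) = (2.5, -4) − 0.125·(15, -35) = (0.625, 0.375)
(x₂, y₂) = (0.625, 0.375) − 0.125·(0, 0) = (0.625, 0.375)
(x₃, y₃) = (0.625, 0.375) − 0.125·(0, 0) = (0.625, 0.375)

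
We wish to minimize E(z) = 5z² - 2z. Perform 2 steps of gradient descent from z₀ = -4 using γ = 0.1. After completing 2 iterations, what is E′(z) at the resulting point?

E′(z) = 10z - 2
z₁ = -4 − 0.1·(-42) = 0.2
z₂ = 0.2 − 0.1·0 = 0.2
E′(z) at (0.2) = 0

0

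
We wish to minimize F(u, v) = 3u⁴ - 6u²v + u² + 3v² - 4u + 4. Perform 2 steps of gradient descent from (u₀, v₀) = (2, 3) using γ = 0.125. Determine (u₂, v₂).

(-4.375, 1.6875)

∇F = (12u³ - 12uv + 2u - 4, -6u² + 6v)
(u₁, v₁) = (2, 3) − 0.125·(24, -6) = (-1, 3.75)
(u₂, v₂) = (-1, 3.75) − 0.125·(27, 16.5) = (-4.375, 1.6875)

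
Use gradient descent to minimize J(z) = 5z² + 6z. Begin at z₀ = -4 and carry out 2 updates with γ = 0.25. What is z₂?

-8.25

J′(z) = 10z + 6
Step 1: J′(-4) = -34; z₁ = -4 − 0.25·(-34) = 4.5
Step 2: J′(4.5) = 51; z₂ = 4.5 − 0.25·51 = -8.25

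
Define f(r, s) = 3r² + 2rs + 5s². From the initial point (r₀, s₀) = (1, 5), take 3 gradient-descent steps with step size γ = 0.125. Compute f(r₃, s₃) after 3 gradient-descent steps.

0.26953125

∇f = (6r + 2s, 2r + 10s)
(r₁, s₁) = (1, 5) − 0.125·(16, 52) = (-1, -1.5)
(r₂, s₂) = (-1, -1.5) − 0.125·(-9, -17) = (0.125, 0.625)
(r₃, s₃) = (0.125, 0.625) − 0.125·(2, 6.5) = (-0.125, -0.1875)
f(-0.125, -0.1875) = 0.26953125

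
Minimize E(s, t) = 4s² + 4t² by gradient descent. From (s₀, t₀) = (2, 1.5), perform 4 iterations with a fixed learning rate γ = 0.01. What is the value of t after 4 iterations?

1.07458944

∇E = (8s, 8t)
Step 1: at (2, 1.5), ∇E = (16, 12) → (2, 1.5) − 0.01·(16, 12) = (1.84, 1.38)
Step 2: at (1.84, 1.38), ∇E = (14.72, 11.04) → (1.84, 1.38) − 0.01·(14.72, 11.04) = (1.6928, 1.2696)
Step 3: at (1.6928, 1.2696), ∇E = (13.5424, 10.1568) → (1.6928, 1.2696) − 0.01·(13.5424, 10.1568) = (1.557376, 1.168032)
Step 4: at (1.557376, 1.168032), ∇E = (12.459008, 9.344256) → (1.557376, 1.168032) − 0.01·(12.459008, 9.344256) = (1.43278592, 1.07458944)
t = 1.07458944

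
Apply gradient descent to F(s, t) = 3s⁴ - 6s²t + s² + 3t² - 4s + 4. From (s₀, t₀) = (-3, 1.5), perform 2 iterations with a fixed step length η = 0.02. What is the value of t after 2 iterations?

2.9232

∇F = (12s³ - 12st + 2s - 4, -6s² + 6t)
Step 1: at (-3, 1.5), ∇F = (-280, -45) → (-3, 1.5) − 0.02·(-280, -45) = (2.6, 2.4)
Step 2: at (2.6, 2.4), ∇F = (137.232, -26.16) → (2.6, 2.4) − 0.02·(137.232, -26.16) = (-0.14464, 2.9232)
t = 2.9232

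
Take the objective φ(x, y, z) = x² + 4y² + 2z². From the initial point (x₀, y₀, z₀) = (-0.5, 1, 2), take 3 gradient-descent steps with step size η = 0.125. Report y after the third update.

∇φ = (2x, 8y, 4z)
(x₁, y₁, z₁) = (-0.5, 1, 2) − 0.125·(-1, 8, 8) = (-0.375, 0, 1)
(x₂, y₂, z₂) = (-0.375, 0, 1) − 0.125·(-0.75, 0, 4) = (-0.28125, 0, 0.5)
(x₃, y₃, z₃) = (-0.28125, 0, 0.5) − 0.125·(-0.5625, 0, 2) = (-0.2109375, 0, 0.25)
y = 0

0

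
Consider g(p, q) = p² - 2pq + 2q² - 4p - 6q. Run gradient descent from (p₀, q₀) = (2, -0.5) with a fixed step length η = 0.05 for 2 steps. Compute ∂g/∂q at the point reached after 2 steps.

-7.63

∇g = (2p - 2q - 4, -2p + 4q - 6)
(p₁, q₁) = (2, -0.5) − 0.05·(1, -12) = (1.95, 0.1)
(p₂, q₂) = (1.95, 0.1) − 0.05·(-0.3, -9.5) = (1.965, 0.575)
∂g/∂q at (1.965, 0.575) = -7.63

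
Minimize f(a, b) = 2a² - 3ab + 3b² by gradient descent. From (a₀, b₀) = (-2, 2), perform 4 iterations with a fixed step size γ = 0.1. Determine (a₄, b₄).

∇f = (4a - 3b, -3a + 6b)
(a₁, b₁) = (-2, 2) − 0.1·(-14, 18) = (-0.6, 0.2)
(a₂, b₂) = (-0.6, 0.2) − 0.1·(-3, 3) = (-0.3, -0.1)
(a₃, b₃) = (-0.3, -0.1) − 0.1·(-0.9, 0.3) = (-0.21, -0.13)
(a₄, b₄) = (-0.21, -0.13) − 0.1·(-0.45, -0.15) = (-0.165, -0.115)

(-0.165, -0.115)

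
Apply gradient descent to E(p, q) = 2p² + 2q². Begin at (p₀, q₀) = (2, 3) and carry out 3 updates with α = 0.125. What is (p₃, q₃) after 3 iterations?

(0.25, 0.375)

∇E = (4p, 4q)
(p₁, q₁) = (2, 3) − 0.125·(8, 12) = (1, 1.5)
(p₂, q₂) = (1, 1.5) − 0.125·(4, 6) = (0.5, 0.75)
(p₃, q₃) = (0.5, 0.75) − 0.125·(2, 3) = (0.25, 0.375)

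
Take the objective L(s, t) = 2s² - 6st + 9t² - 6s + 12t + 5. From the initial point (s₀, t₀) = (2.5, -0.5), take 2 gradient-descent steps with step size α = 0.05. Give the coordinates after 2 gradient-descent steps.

∇L = (4s - 6t - 6, -6s + 18t + 12)
Step 1: at (2.5, -0.5), ∇L = (7, -12) → (2.5, -0.5) − 0.05·(7, -12) = (2.15, 0.1)
Step 2: at (2.15, 0.1), ∇L = (2, 0.9) → (2.15, 0.1) − 0.05·(2, 0.9) = (2.05, 0.055)

(2.05, 0.055)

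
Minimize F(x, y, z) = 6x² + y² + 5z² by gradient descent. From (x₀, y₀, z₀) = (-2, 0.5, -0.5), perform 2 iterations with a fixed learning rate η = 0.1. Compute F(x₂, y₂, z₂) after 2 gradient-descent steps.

∇F = (12x, 2y, 10z)
Step 1: at (-2, 0.5, -0.5), ∇F = (-24, 1, -5) → (-2, 0.5, -0.5) − 0.1·(-24, 1, -5) = (0.4, 0.4, 0)
Step 2: at (0.4, 0.4, 0), ∇F = (4.8, 0.8, 0) → (0.4, 0.4, 0) − 0.1·(4.8, 0.8, 0) = (-0.08, 0.32, 0)
F(-0.08, 0.32, 0) = 0.1408

0.1408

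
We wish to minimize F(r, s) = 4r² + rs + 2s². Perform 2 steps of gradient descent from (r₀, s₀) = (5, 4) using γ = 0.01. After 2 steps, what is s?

∇F = (8r + s, r + 4s)
Step 1: at (5, 4), ∇F = (44, 21) → (5, 4) − 0.01·(44, 21) = (4.56, 3.79)
Step 2: at (4.56, 3.79), ∇F = (40.27, 19.72) → (4.56, 3.79) − 0.01·(40.27, 19.72) = (4.1573, 3.5928)
s = 3.5928

3.5928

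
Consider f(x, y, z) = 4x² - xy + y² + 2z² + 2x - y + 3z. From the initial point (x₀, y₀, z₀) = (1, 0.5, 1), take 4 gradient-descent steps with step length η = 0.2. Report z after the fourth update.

∇f = (8x - y + 2, -x + 2y - 1, 4z + 3)
Step 1: at (1, 0.5, 1), ∇f = (9.5, -1, 7) → (1, 0.5, 1) − 0.2·(9.5, -1, 7) = (-0.9, 0.7, -0.4)
Step 2: at (-0.9, 0.7, -0.4), ∇f = (-5.9, 1.3, 1.4) → (-0.9, 0.7, -0.4) − 0.2·(-5.9, 1.3, 1.4) = (0.28, 0.44, -0.68)
Step 3: at (0.28, 0.44, -0.68), ∇f = (3.8, -0.4, 0.28) → (0.28, 0.44, -0.68) − 0.2·(3.8, -0.4, 0.28) = (-0.48, 0.52, -0.736)
Step 4: at (-0.48, 0.52, -0.736), ∇f = (-2.36, 0.52, 0.056) → (-0.48, 0.52, -0.736) − 0.2·(-2.36, 0.52, 0.056) = (-0.008, 0.416, -0.7472)
z = -0.7472

-0.7472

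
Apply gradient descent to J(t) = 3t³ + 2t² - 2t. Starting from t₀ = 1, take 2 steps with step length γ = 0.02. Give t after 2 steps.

J′(t) = 9t² + 4t - 2
t₁ = 1 − 0.02·11 = 0.78
t₂ = 0.78 − 0.02·6.5956 = 0.648088

0.648088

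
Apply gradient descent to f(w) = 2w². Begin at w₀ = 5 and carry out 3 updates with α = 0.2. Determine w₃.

f′(w) = 4w
Step 1: f′(5) = 20; w₁ = 5 − 0.2·20 = 1
Step 2: f′(1) = 4; w₂ = 1 − 0.2·4 = 0.2
Step 3: f′(0.2) = 0.8; w₃ = 0.2 − 0.2·0.8 = 0.04

0.04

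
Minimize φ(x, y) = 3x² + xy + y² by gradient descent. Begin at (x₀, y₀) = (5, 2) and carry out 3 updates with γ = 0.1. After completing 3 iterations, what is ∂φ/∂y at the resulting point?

1.172

∇φ = (6x + y, x + 2y)
Step 1: at (5, 2), ∇φ = (32, 9) → (5, 2) − 0.1·(32, 9) = (1.8, 1.1)
Step 2: at (1.8, 1.1), ∇φ = (11.9, 4) → (1.8, 1.1) − 0.1·(11.9, 4) = (0.61, 0.7)
Step 3: at (0.61, 0.7), ∇φ = (4.36, 2.01) → (0.61, 0.7) − 0.1·(4.36, 2.01) = (0.174, 0.499)
∂φ/∂y at (0.174, 0.499) = 1.172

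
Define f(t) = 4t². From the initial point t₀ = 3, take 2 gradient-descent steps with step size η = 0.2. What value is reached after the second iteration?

f′(t) = 8t
t₁ = 3 − 0.2·24 = -1.8
t₂ = -1.8 − 0.2·(-14.4) = 1.08

1.08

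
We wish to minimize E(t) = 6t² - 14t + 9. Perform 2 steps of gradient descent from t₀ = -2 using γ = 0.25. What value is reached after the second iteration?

E′(t) = 12t - 14
t₁ = -2 − 0.25·(-38) = 7.5
t₂ = 7.5 − 0.25·76 = -11.5

-11.5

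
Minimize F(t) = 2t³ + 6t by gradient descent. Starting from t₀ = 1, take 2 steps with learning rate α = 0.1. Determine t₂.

F′(t) = 6t² + 6
t₁ = 1 − 0.1·12 = -0.2
t₂ = -0.2 − 0.1·6.24 = -0.824

-0.824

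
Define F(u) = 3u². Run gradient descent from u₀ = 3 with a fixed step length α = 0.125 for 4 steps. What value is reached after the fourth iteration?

0.01171875

F′(u) = 6u
u₁ = 3 − 0.125·18 = 0.75
u₂ = 0.75 − 0.125·4.5 = 0.1875
u₃ = 0.1875 − 0.125·1.125 = 0.046875
u₄ = 0.046875 − 0.125·0.28125 = 0.01171875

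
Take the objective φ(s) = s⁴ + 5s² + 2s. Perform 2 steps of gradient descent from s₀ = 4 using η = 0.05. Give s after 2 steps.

φ′(s) = 4s³ + 10s + 2
Step 1: φ′(4) = 298; s₁ = 4 − 0.05·298 = -10.9
Step 2: φ′(-10.9) = -5287.116; s₂ = -10.9 − 0.05·(-5287.116) = 253.4558

253.4558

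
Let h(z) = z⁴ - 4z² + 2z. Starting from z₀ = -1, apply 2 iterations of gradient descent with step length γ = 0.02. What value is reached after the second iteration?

h′(z) = 4z³ - 8z + 2
Step 1: h′(-1) = 6; z₁ = -1 − 0.02·6 = -1.12
Step 2: h′(-1.12) = 5.340288; z₂ = -1.12 − 0.02·5.340288 = -1.22680576

-1.22680576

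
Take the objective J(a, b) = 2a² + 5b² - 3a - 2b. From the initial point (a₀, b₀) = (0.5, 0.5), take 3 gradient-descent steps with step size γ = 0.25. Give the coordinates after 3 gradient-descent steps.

∇J = (4a - 3, 10b - 2)
Step 1: at (0.5, 0.5), ∇J = (-1, 3) → (0.5, 0.5) − 0.25·(-1, 3) = (0.75, -0.25)
Step 2: at (0.75, -0.25), ∇J = (0, -4.5) → (0.75, -0.25) − 0.25·(0, -4.5) = (0.75, 0.875)
Step 3: at (0.75, 0.875), ∇J = (0, 6.75) → (0.75, 0.875) − 0.25·(0, 6.75) = (0.75, -0.8125)

(0.75, -0.8125)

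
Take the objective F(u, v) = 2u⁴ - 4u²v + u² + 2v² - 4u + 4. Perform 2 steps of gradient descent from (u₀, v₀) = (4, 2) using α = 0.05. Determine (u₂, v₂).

(2521.6904, 73.032)

∇F = (8u³ - 8uv + 2u - 4, -4u² + 4v)
Step 1: at (4, 2), ∇F = (452, -56) → (4, 2) − 0.05·(452, -56) = (-18.6, 4.8)
Step 2: at (-18.6, 4.8), ∇F = (-50805.808, -1364.64) → (-18.6, 4.8) − 0.05·(-50805.808, -1364.64) = (2521.6904, 73.032)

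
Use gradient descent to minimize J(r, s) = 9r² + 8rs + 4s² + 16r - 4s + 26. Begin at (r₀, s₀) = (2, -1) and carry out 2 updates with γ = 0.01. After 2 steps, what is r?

∇J = (18r + 8s + 16, 8r + 8s - 4)
(r₁, s₁) = (2, -1) − 0.01·(44, 4) = (1.56, -1.04)
(r₂, s₂) = (1.56, -1.04) − 0.01·(35.76, 0.16) = (1.2024, -1.0416)
r = 1.2024

1.2024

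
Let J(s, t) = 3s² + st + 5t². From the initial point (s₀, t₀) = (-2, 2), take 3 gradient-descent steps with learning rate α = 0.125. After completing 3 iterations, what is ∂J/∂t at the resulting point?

∇J = (6s + t, s + 10t)
Step 1: at (-2, 2), ∇J = (-10, 18) → (-2, 2) − 0.125·(-10, 18) = (-0.75, -0.25)
Step 2: at (-0.75, -0.25), ∇J = (-4.75, -3.25) → (-0.75, -0.25) − 0.125·(-4.75, -3.25) = (-0.15625, 0.15625)
Step 3: at (-0.15625, 0.15625), ∇J = (-0.78125, 1.40625) → (-0.15625, 0.15625) − 0.125·(-0.78125, 1.40625) = (-0.05859375, -0.01953125)
∂J/∂t at (-0.05859375, -0.01953125) = -0.25390625

-0.25390625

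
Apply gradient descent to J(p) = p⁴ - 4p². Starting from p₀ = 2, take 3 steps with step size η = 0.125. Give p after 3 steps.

J′(p) = 4p³ - 8p
p₁ = 2 − 0.125·16 = 0
p₂ = 0 − 0.125·0 = 0
p₃ = 0 − 0.125·0 = 0

0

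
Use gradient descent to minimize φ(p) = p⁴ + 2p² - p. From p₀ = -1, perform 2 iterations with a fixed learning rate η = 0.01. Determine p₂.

φ′(p) = 4p³ + 4p - 1
p₁ = -1 − 0.01·(-9) = -0.91
p₂ = -0.91 − 0.01·(-7.654284) = -0.83345716

-0.83345716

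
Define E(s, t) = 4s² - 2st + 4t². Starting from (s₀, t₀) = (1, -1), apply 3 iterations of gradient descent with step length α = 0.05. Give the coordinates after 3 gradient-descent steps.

∇E = (8s - 2t, -2s + 8t)
(s₁, t₁) = (1, -1) − 0.05·(10, -10) = (0.5, -0.5)
(s₂, t₂) = (0.5, -0.5) − 0.05·(5, -5) = (0.25, -0.25)
(s₃, t₃) = (0.25, -0.25) − 0.05·(2.5, -2.5) = (0.125, -0.125)

(0.125, -0.125)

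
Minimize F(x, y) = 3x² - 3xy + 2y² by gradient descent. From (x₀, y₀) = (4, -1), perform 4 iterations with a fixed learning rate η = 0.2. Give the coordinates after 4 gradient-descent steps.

(0.64, -0.16)

∇F = (6x - 3y, -3x + 4y)
(x₁, y₁) = (4, -1) − 0.2·(27, -16) = (-1.4, 2.2)
(x₂, y₂) = (-1.4, 2.2) − 0.2·(-15, 13) = (1.6, -0.4)
(x₃, y₃) = (1.6, -0.4) − 0.2·(10.8, -6.4) = (-0.56, 0.88)
(x₄, y₄) = (-0.56, 0.88) − 0.2·(-6, 5.2) = (0.64, -0.16)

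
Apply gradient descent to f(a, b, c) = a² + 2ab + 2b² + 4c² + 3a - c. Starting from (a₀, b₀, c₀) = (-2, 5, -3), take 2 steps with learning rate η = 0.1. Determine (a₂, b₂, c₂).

∇f = (2a + 2b + 3, 2a + 4b, 8c - 1)
(a₁, b₁, c₁) = (-2, 5, -3) − 0.1·(9, 16, -25) = (-2.9, 3.4, -0.5)
(a₂, b₂, c₂) = (-2.9, 3.4, -0.5) − 0.1·(4, 7.8, -5) = (-3.3, 2.62, 0)

(-3.3, 2.62, 0)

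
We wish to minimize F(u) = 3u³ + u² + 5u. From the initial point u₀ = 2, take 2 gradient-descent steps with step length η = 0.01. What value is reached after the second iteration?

F′(u) = 9u² + 2u + 5
u₁ = 2 − 0.01·45 = 1.55
u₂ = 1.55 − 0.01·29.7225 = 1.252775

1.252775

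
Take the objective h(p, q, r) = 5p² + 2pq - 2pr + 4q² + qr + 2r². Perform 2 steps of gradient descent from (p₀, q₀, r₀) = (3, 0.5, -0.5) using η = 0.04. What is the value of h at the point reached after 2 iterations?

5.05182464

∇h = (10p + 2q - 2r, 2p + 8q + r, -2p + q + 4r)
(p₁, q₁, r₁) = (3, 0.5, -0.5) − 0.04·(32, 9.5, -7.5) = (1.72, 0.12, -0.2)
(p₂, q₂, r₂) = (1.72, 0.12, -0.2) − 0.04·(17.84, 4.2, -4.12) = (1.0064, -0.048, -0.0352)
h(1.0064, -0.048, -0.0352) = 5.05182464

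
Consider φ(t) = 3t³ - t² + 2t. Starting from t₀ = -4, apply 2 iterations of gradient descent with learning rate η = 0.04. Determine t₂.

φ′(t) = 9t² - 2t + 2
Step 1: φ′(-4) = 154; t₁ = -4 − 0.04·154 = -10.16
Step 2: φ′(-10.16) = 951.3504; t₂ = -10.16 − 0.04·951.3504 = -48.214016

-48.214016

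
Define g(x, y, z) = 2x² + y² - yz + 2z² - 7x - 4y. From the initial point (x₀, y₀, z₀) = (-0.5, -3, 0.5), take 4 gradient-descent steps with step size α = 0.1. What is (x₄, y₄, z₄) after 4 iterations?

∇g = (4x - 7, 2y - z - 4, -y + 4z)
(x₁, y₁, z₁) = (-0.5, -3, 0.5) − 0.1·(-9, -10.5, 5) = (0.4, -1.95, 0)
(x₂, y₂, z₂) = (0.4, -1.95, 0) − 0.1·(-5.4, -7.9, 1.95) = (0.94, -1.16, -0.195)
(x₃, y₃, z₃) = (0.94, -1.16, -0.195) − 0.1·(-3.24, -6.125, 0.38) = (1.264, -0.5475, -0.233)
(x₄, y₄, z₄) = (1.264, -0.5475, -0.233) − 0.1·(-1.944, -4.862, -0.3845) = (1.4584, -0.0613, -0.19455)

(1.4584, -0.0613, -0.19455)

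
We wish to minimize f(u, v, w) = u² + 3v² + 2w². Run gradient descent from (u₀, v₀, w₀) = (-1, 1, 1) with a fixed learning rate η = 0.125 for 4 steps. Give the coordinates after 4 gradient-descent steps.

∇f = (2u, 6v, 4w)
Step 1: at (-1, 1, 1), ∇f = (-2, 6, 4) → (-1, 1, 1) − 0.125·(-2, 6, 4) = (-0.75, 0.25, 0.5)
Step 2: at (-0.75, 0.25, 0.5), ∇f = (-1.5, 1.5, 2) → (-0.75, 0.25, 0.5) − 0.125·(-1.5, 1.5, 2) = (-0.5625, 0.0625, 0.25)
Step 3: at (-0.5625, 0.0625, 0.25), ∇f = (-1.125, 0.375, 1) → (-0.5625, 0.0625, 0.25) − 0.125·(-1.125, 0.375, 1) = (-0.421875, 0.015625, 0.125)
Step 4: at (-0.421875, 0.015625, 0.125), ∇f = (-0.84375, 0.09375, 0.5) → (-0.421875, 0.015625, 0.125) − 0.125·(-0.84375, 0.09375, 0.5) = (-0.31640625, 0.00390625, 0.0625)

(-0.31640625, 0.00390625, 0.0625)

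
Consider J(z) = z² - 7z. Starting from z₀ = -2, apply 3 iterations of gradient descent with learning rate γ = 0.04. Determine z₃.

-0.782784

J′(z) = 2z - 7
Step 1: J′(-2) = -11; z₁ = -2 − 0.04·(-11) = -1.56
Step 2: J′(-1.56) = -10.12; z₂ = -1.56 − 0.04·(-10.12) = -1.1552
Step 3: J′(-1.1552) = -9.3104; z₃ = -1.1552 − 0.04·(-9.3104) = -0.782784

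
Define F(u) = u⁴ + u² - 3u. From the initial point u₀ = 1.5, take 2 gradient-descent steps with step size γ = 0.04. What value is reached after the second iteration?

F′(u) = 4u³ + 2u - 3
Step 1: F′(1.5) = 13.5; u₁ = 1.5 − 0.04·13.5 = 0.96
Step 2: F′(0.96) = 2.458944; u₂ = 0.96 − 0.04·2.458944 = 0.86164224

0.86164224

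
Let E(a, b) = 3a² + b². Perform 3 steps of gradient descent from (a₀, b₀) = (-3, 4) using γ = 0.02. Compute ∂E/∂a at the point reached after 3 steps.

-12.266496

∇E = (6a, 2b)
Step 1: at (-3, 4), ∇E = (-18, 8) → (-3, 4) − 0.02·(-18, 8) = (-2.64, 3.84)
Step 2: at (-2.64, 3.84), ∇E = (-15.84, 7.68) → (-2.64, 3.84) − 0.02·(-15.84, 7.68) = (-2.3232, 3.6864)
Step 3: at (-2.3232, 3.6864), ∇E = (-13.9392, 7.3728) → (-2.3232, 3.6864) − 0.02·(-13.9392, 7.3728) = (-2.044416, 3.538944)
∂E/∂a at (-2.044416, 3.538944) = -12.266496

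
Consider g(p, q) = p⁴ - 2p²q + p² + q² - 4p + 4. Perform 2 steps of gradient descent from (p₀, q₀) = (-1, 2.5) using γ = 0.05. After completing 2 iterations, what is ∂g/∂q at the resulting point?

∇g = (4p³ - 4pq + 2p - 4, -2p² + 2q)
Step 1: at (-1, 2.5), ∇g = (0, 3) → (-1, 2.5) − 0.05·(0, 3) = (-1, 2.35)
Step 2: at (-1, 2.35), ∇g = (-0.6, 2.7) → (-1, 2.35) − 0.05·(-0.6, 2.7) = (-0.97, 2.215)
∂g/∂q at (-0.97, 2.215) = 2.5482

2.5482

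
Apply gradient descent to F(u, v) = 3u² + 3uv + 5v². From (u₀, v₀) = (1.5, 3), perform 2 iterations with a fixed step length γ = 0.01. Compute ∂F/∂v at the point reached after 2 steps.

26.98245

∇F = (6u + 3v, 3u + 10v)
Step 1: at (1.5, 3), ∇F = (18, 34.5) → (1.5, 3) − 0.01·(18, 34.5) = (1.32, 2.655)
Step 2: at (1.32, 2.655), ∇F = (15.885, 30.51) → (1.32, 2.655) − 0.01·(15.885, 30.51) = (1.16115, 2.3499)
∂F/∂v at (1.16115, 2.3499) = 26.98245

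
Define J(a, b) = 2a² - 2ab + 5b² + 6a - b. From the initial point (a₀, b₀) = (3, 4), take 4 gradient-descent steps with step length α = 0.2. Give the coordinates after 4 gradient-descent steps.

∇J = (4a - 2b + 6, -2a + 10b - 1)
(a₁, b₁) = (3, 4) − 0.2·(10, 33) = (1, -2.6)
(a₂, b₂) = (1, -2.6) − 0.2·(15.2, -29) = (-2.04, 3.2)
(a₃, b₃) = (-2.04, 3.2) − 0.2·(-8.56, 35.08) = (-0.328, -3.816)
(a₄, b₄) = (-0.328, -3.816) − 0.2·(12.32, -38.504) = (-2.792, 3.8848)

(-2.792, 3.8848)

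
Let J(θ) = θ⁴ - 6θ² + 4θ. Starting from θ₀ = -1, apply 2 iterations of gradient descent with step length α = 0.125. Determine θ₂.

1.0625

J′(θ) = 4θ³ - 12θ + 4
Step 1: J′(-1) = 12; θ₁ = -1 − 0.125·12 = -2.5
Step 2: J′(-2.5) = -28.5; θ₂ = -2.5 − 0.125·(-28.5) = 1.0625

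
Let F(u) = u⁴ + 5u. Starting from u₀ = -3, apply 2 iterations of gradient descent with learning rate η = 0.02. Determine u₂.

-0.97355328

F′(u) = 4u³ + 5
Step 1: F′(-3) = -103; u₁ = -3 − 0.02·(-103) = -0.94
Step 2: F′(-0.94) = 1.677664; u₂ = -0.94 − 0.02·1.677664 = -0.97355328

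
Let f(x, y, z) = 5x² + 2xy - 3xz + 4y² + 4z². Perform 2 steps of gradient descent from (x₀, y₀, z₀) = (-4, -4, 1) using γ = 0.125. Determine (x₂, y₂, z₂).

(-1.40625, -0.59375, 0.890625)

∇f = (10x + 2y - 3z, 2x + 8y, -3x + 8z)
Step 1: at (-4, -4, 1), ∇f = (-51, -40, 20) → (-4, -4, 1) − 0.125·(-51, -40, 20) = (2.375, 1, -1.5)
Step 2: at (2.375, 1, -1.5), ∇f = (30.25, 12.75, -19.125) → (2.375, 1, -1.5) − 0.125·(30.25, 12.75, -19.125) = (-1.40625, -0.59375, 0.890625)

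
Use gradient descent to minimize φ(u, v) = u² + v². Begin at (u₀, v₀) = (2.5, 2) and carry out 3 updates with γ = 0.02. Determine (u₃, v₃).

∇φ = (2u, 2v)
(u₁, v₁) = (2.5, 2) − 0.02·(5, 4) = (2.4, 1.92)
(u₂, v₂) = (2.4, 1.92) − 0.02·(4.8, 3.84) = (2.304, 1.8432)
(u₃, v₃) = (2.304, 1.8432) − 0.02·(4.608, 3.6864) = (2.21184, 1.769472)

(2.21184, 1.769472)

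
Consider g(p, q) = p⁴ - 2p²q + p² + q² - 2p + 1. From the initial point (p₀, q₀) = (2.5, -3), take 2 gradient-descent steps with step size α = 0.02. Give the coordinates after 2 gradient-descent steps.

∇g = (4p³ - 4pq + 2p - 2, -2p² + 2q)
Step 1: at (2.5, -3), ∇g = (95.5, -18.5) → (2.5, -3) − 0.02·(95.5, -18.5) = (0.59, -2.63)
Step 2: at (0.59, -2.63), ∇g = (6.208316, -5.9562) → (0.59, -2.63) − 0.02·(6.208316, -5.9562) = (0.46583368, -2.510876)

(0.46583368, -2.510876)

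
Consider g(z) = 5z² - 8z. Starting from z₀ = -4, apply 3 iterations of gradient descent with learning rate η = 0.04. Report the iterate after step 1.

-2.08

g′(z) = 10z - 8
z₁ = -4 − 0.04·(-48) = -2.08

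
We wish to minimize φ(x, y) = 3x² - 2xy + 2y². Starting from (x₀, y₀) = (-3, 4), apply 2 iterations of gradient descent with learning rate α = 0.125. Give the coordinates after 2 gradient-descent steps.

(0.375, 0.6875)

∇φ = (6x - 2y, -2x + 4y)
(x₁, y₁) = (-3, 4) − 0.125·(-26, 22) = (0.25, 1.25)
(x₂, y₂) = (0.25, 1.25) − 0.125·(-1, 4.5) = (0.375, 0.6875)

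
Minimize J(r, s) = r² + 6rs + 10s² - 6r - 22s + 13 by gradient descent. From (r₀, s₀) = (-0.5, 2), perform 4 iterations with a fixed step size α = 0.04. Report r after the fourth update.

∇J = (2r + 6s - 6, 6r + 20s - 22)
Step 1: at (-0.5, 2), ∇J = (5, 15) → (-0.5, 2) − 0.04·(5, 15) = (-0.7, 1.4)
Step 2: at (-0.7, 1.4), ∇J = (1, 1.8) → (-0.7, 1.4) − 0.04·(1, 1.8) = (-0.74, 1.328)
Step 3: at (-0.74, 1.328), ∇J = (0.488, 0.12) → (-0.74, 1.328) − 0.04·(0.488, 0.12) = (-0.75952, 1.3232)
Step 4: at (-0.75952, 1.3232), ∇J = (0.42016, -0.09312) → (-0.75952, 1.3232) − 0.04·(0.42016, -0.09312) = (-0.7763264, 1.3269248)
r = -0.7763264

-0.7763264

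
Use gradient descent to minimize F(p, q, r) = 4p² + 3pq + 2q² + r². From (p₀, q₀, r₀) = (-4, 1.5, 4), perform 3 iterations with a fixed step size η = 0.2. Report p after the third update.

1.728

∇F = (8p + 3q, 3p + 4q, 2r)
(p₁, q₁, r₁) = (-4, 1.5, 4) − 0.2·(-27.5, -6, 8) = (1.5, 2.7, 2.4)
(p₂, q₂, r₂) = (1.5, 2.7, 2.4) − 0.2·(20.1, 15.3, 4.8) = (-2.52, -0.36, 1.44)
(p₃, q₃, r₃) = (-2.52, -0.36, 1.44) − 0.2·(-21.24, -9, 2.88) = (1.728, 1.44, 0.864)
p = 1.728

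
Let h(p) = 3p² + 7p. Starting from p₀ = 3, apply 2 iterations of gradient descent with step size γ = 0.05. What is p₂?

h′(p) = 6p + 7
Step 1: h′(3) = 25; p₁ = 3 − 0.05·25 = 1.75
Step 2: h′(1.75) = 17.5; p₂ = 1.75 − 0.05·17.5 = 0.875

0.875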